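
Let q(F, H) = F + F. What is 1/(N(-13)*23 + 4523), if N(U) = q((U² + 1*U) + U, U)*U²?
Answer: 1/1116205 ≈ 8.9589e-7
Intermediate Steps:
q(F, H) = 2*F
N(U) = U²*(2*U² + 4*U) (N(U) = (2*((U² + 1*U) + U))*U² = (2*((U² + U) + U))*U² = (2*((U + U²) + U))*U² = (2*(U² + 2*U))*U² = (2*U² + 4*U)*U² = U²*(2*U² + 4*U))
1/(N(-13)*23 + 4523) = 1/((2*(-13)³*(2 - 13))*23 + 4523) = 1/((2*(-2197)*(-11))*23 + 4523) = 1/(48334*23 + 4523) = 1/(1111682 + 4523) = 1/1116205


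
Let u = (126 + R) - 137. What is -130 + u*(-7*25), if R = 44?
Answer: -5905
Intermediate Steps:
u = 33 (u = (126 + 44) - 137 = 170 - 137 = 33)
-130 + u*(-7*25) = -130 + 33*(-7*25) = -130 + 33*(-175) = -130 - 5775 = -5905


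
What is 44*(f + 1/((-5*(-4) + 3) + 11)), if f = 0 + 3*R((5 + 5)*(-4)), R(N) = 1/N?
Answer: -341/170 ≈ -2.0059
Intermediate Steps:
f = -3/40 (f = 0 + 3/(((5 + 5)*(-4))) = 0 + 3/((10*(-4))) = 0 + 3/(-40) = 0 + 3*(-1/40) = 0 - 3/40 = -3/40 ≈ -0.075000)
44*(f + 1/((-5*(-4) + 3) + 11)) = 44*(-3/40 + 1/((-5*(-4) + 3) + 11)) = 44*(-3/40 + 1/((20 + 3) + 11)) = 44*(-3/40 + 1/(23 + 11)) = 44*(-3/40 + 1/34) = 44*(-31/680) = -341/170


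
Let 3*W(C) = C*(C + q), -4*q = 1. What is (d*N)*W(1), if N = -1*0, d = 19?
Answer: 0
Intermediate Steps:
q = -¼ (q = -¼*1 = -¼ ≈ -0.25000)
W(C) = C*(-¼ + C)/3 (W(C) = (C*(C - ¼))/3 = (C*(-¼ + C))/3 = C*(-¼ + C)/3)
N = 0
(d*N)*W(1) = (19*0)*((1/12)*1*(-1 + 4*1)) = 0*((1/12)*1*(-1 + 4)) = 0*((1/12)*1*3) = 0*(¼) = 0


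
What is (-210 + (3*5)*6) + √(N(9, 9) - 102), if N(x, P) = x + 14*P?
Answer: -120 + √33 ≈ -114.26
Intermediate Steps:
(-210 + (3*5)*6) + √(N(9, 9) - 102) = (-210 + (3*5)*6) + √((9 + 14*9) - 102) = (-210 + 15*6) + √((9 + 126) - 102) = (-210 + 90) + √(135 - 102) = -120 + √33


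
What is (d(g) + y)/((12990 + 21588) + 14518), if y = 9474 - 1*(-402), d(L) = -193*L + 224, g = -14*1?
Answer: 6401/24548 ≈ 0.26075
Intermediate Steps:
g = -14
d(L) = 224 - 193*L
y = 9876 (y = 9474 + 402 = 9876)
(d(g) + y)/((12990 + 21588) + 14518) = ((224 - 193*(-14)) + 9876)/((12990 + 21588) + 14518) = ((224 + 2702) + 9876)/(34578 + 14518) = (2926 + 9876)/49096 = 12802*(1/49096) = 6401/24548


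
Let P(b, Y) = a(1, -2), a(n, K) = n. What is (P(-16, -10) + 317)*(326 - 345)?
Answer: -6042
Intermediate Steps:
P(b, Y) = 1
(P(-16, -10) + 317)*(326 - 345) = (1 + 317)*(326 - 345) = 318*(-19) = -6042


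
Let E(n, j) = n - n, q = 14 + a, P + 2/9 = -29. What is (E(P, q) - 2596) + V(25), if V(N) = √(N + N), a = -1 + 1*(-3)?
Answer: -2596 + 5*√2 ≈ -2588.9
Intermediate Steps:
P = -263/9 (P = -2/9 - 29 = -263/9 ≈ -29.222)
a = -4 (a = -1 - 3 = -4)
q = 10 (q = 14 - 4 = 10)
V(N) = √2*√N (V(N) = √(2*N) = √2*√N)
E(n, j) = 0
(E(P, q) - 2596) + V(25) = (0 - 2596) + √2*√25 = -2596 + √2*5 = -2596 + 5*√2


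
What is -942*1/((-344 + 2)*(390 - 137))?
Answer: 157/14421 ≈ 0.010887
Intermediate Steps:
-942*1/((-344 + 2)*(390 - 137)) = -942/((-342*253)) = -942/(-86526) = -942*(-1/86526) = 157/14421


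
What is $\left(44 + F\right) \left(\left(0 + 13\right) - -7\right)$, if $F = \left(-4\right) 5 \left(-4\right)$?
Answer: $2480$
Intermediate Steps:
$F = 80$ ($F = \left(-20\right) \left(-4\right) = 80$)
$\left(44 + F\right) \left(\left(0 + 13\right) - -7\right) = \left(44 + 80\right) \left(\left(0 + 13\right) - -7\right) = 124 \left(13 + 7\right) = 124 \cdot 20 = 2480$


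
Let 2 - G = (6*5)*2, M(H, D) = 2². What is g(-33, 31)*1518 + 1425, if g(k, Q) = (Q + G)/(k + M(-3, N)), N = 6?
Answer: 82311/29 ≈ 2838.3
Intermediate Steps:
M(H, D) = 4
G = -58 (G = 2 - 6*5*2 = 2 - 30*2 = 2 - 1*60 = 2 - 60 = -58)
g(k, Q) = (-58 + Q)/(4 + k) (g(k, Q) = (Q - 58)/(k + 4) = (-58 + Q)/(4 + k))
g(-33, 31)*1518 + 1425 = ((-58 + 31)/(4 - 33))*1518 + 1425 = (-27/(-29))*1518 + 1425 = -1/29*(-27)*1518 + 1425 = (27/29)*1518 + 1425 = 40986/29 + 1425 = 82311/29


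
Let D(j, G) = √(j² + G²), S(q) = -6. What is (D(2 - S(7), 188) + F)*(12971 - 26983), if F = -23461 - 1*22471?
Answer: 643599184 - 56048*√2213 ≈ 6.4096e+8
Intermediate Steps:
F = -45932 (F = -23461 - 22471 = -45932)
D(j, G) = √(G² + j²)
(D(2 - S(7), 188) + F)*(12971 - 26983) = (√(188² + (2 - 1*(-6))²) - 45932)*(12971 - 26983) = (√(35344 + (2 + 6)²) - 45932)*(-14012) = (√(35344 + 8²) - 45932)*(-14012) = (√(35344 + 64) - 45932)*(-14012) = (√35408 - 45932)*(-14012) = (4*√2213 - 45932)*(-14012) = (-45932 + 4*√2213)*(-14012) = 643599184 - 56048*√2213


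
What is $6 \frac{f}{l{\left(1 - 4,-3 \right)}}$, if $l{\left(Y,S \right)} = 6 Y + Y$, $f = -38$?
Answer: $\frac{76}{7} \approx 10.857$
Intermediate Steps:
$l{\left(Y,S \right)} = 7 Y$
$6 \frac{f}{l{\left(1 - 4,-3 \right)}} = 6 \left(- \frac{38}{7 \left(1 - 4\right)}\right) = 6 \left(- \frac{38}{7 \left(-3\right)}\right) = 6 \left(- \frac{38}{-21}\right) = 6 \left(\left(-38\right) \left(- \frac{1}{21}\right)\right) = 6 \cdot \frac{38}{21} = \frac{76}{7}$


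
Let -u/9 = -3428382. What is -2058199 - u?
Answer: -32913637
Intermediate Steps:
u = 30855438 (u = -9*(-3428382) = 30855438)
-2058199 - u = -2058199 - 1*30855438 = -2058199 - 30855438 = -32913637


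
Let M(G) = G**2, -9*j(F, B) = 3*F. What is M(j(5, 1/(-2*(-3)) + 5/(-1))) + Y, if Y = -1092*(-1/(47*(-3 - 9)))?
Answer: 356/423 ≈ 0.84161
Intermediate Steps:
j(F, B) = -F/3
Y = -91/47 (Y = -1092/((-12*(-47))) = -1092/564 = -1092*1/564 = -91/47 ≈ -1.9362)
M(j(5, 1/(-2*(-3)) + 5/(-1))) + Y = (-1/3*5)**2 - 91/47 = (-5/3)**2 - 91/47 = 25/9 - 91/47 = 356/423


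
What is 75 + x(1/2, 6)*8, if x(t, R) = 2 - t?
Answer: 87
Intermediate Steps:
75 + x(1/2, 6)*8 = 75 + (2 - 1/2)*8 = 75 + (2 - 1*½)*8 = 75 + (2 - ½)*8 = 75 + (3/2)*8 = 75 + 12 = 87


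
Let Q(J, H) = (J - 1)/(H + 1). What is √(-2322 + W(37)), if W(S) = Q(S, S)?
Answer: 210*I*√19/19 ≈ 48.177*I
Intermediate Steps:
Q(J, H) = (-1 + J)/(1 + H)
W(S) = (-1 + S)/(1 + S)
√(-2322 + W(37)) = √(-2322 + (-1 + 37)/(1 + 37)) = √(-2322 + 36/38) = √(-2322 + (1/38)*36) = √(-2322 + 18/19) = √(-44100/19) = 210*I*√19/19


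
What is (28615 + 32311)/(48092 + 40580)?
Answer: 30463/44336 ≈ 0.68709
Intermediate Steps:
(28615 + 32311)/(48092 + 40580) = 60926/88672 = 60926*(1/88672) = 30463/44336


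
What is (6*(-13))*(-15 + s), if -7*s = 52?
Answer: 12246/7 ≈ 1749.4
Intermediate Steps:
s = -52/7 (s = -⅐*52 = -52/7 ≈ -7.4286)
(6*(-13))*(-15 + s) = (6*(-13))*(-15 - 52/7) = -78*(-157/7) = 12246/7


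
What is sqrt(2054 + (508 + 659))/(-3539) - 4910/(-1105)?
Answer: 982/221 - sqrt(3221)/3539 ≈ 4.4274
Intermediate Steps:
sqrt(2054 + (508 + 659))/(-3539) - 4910/(-1105) = sqrt(2054 + 1167)*(-1/3539) - 4910*(-1/1105) = sqrt(3221)*(-1/3539) + 982/221 = -sqrt(3221)/3539 + 982/221 = 982/221 - sqrt(3221)/3539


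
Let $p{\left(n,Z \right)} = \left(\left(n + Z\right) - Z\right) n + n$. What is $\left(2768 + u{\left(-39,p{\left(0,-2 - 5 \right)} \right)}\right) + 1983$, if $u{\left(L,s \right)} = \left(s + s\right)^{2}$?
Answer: $4751$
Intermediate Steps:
$p{\left(n,Z \right)} = n + n^{2}$ ($p{\left(n,Z \right)} = \left(\left(Z + n\right) - Z\right) n + n = n n + n = n^{2} + n = n + n^{2}$)
$u{\left(L,s \right)} = 4 s^{2}$ ($u{\left(L,s \right)} = \left(2 s\right)^{2} = 4 s^{2}$)
$\left(2768 + u{\left(-39,p{\left(0,-2 - 5 \right)} \right)}\right) + 1983 = \left(2768 + 4 \left(0 \left(1 + 0\right)\right)^{2}\right) + 1983 = \left(2768 + 4 \left(0 \cdot 1\right)^{2}\right) + 1983 = \left(2768 + 4 \cdot 0^{2}\right) + 1983 = \left(2768 + 4 \cdot 0\right) + 1983 = \left(2768 + 0\right) + 1983 = 2768 + 1983 = 4751$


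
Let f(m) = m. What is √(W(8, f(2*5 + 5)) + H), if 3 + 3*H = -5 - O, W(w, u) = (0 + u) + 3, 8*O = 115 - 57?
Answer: √465/6 ≈ 3.5940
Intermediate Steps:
O = 29/4 (O = (115 - 57)/8 = (⅛)*58 = 29/4 ≈ 7.2500)
W(w, u) = 3 + u (W(w, u) = u + 3 = 3 + u)
H = -61/12 (H = -1 + (-5 - 1*29/4)/3 = -1 + (-5 - 29/4)/3 = -1 + (⅓)*(-49/4) = -1 - 49/12 = -61/12 ≈ -5.0833)
√(W(8, f(2*5 + 5)) + H) = √((3 + (2*5 + 5)) - 61/12) = √((3 + (10 + 5)) - 61/12) = √((3 + 15) - 61/12) = √(18 - 61/12) = √(155/12) = √465/6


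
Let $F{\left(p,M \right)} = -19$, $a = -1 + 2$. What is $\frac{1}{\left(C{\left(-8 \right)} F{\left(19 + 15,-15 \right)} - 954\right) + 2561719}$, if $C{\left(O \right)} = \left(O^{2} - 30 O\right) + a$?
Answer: $\frac{1}{2554970} \approx 3.9139 \cdot 10^{-7}$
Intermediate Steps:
$a = 1$
$C{\left(O \right)} = 1 + O^{2} - 30 O$ ($C{\left(O \right)} = \left(O^{2} - 30 O\right) + 1 = 1 + O^{2} - 30 O$)
$\frac{1}{\left(C{\left(-8 \right)} F{\left(19 + 15,-15 \right)} - 954\right) + 2561719} = \frac{1}{\left(\left(1 + \left(-8\right)^{2} - -240\right) \left(-19\right) - 954\right) + 2561719} = \frac{1}{\left(\left(1 + 64 + 240\right) \left(-19\right) - 954\right) + 2561719} = \frac{1}{\left(305 \left(-19\right) - 954\right) + 2561719} = \frac{1}{\left(-5795 - 954\right) + 2561719} = \frac{1}{-6749 + 2561719} = \frac{1}{2554970}$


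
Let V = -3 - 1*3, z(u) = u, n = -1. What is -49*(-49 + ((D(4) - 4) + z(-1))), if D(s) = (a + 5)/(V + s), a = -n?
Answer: 2793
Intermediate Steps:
V = -6 (V = -3 - 3 = -6)
a = 1 (a = -1*(-1) = 1)
D(s) = 6/(-6 + s) (D(s) = (1 + 5)/(-6 + s) = 6/(-6 + s))
-49*(-49 + ((D(4) - 4) + z(-1))) = -49*(-49 + ((6/(-6 + 4) - 4) - 1)) = -49*(-49 + ((6/(-2) - 4) - 1)) = -49*(-49 + ((6*(-½) - 4) - 1)) = -49*(-49 + ((-3 - 4) - 1)) = -49*(-49 + (-7 - 1)) = -49*(-49 - 8) = -49*(-57) = 2793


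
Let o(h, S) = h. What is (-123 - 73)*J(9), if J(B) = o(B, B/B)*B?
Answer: -15876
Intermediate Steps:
J(B) = B**2 (J(B) = B*B = B**2)
(-123 - 73)*J(9) = (-123 - 73)*9**2 = -196*81 = -15876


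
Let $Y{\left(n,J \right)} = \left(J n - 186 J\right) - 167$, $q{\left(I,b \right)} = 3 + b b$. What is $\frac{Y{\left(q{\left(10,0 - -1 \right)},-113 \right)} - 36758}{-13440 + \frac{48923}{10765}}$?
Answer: $\frac{25157805}{20661811} \approx 1.2176$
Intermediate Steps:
$q{\left(I,b \right)} = 3 + b^{2}$
$Y{\left(n,J \right)} = -167 - 186 J + J n$ ($Y{\left(n,J \right)} = \left(- 186 J + J n\right) - 167 = -167 - 186 J + J n$)
$\frac{Y{\left(q{\left(10,0 - -1 \right)},-113 \right)} - 36758}{-13440 + \frac{48923}{10765}} = \frac{\left(-167 - -21018 - 113 \left(3 + \left(0 - -1\right)^{2}\right)\right) - 36758}{-13440 + \frac{48923}{10765}} = \frac{\left(-167 + 21018 - 113 \left(3 + \left(0 + 1\right)^{2}\right)\right) - 36758}{-13440 + 48923 \cdot \frac{1}{10765}} = \frac{\left(-167 + 21018 - 113 \left(3 + 1^{2}\right)\right) - 36758}{-13440 + \frac{48923}{10765}} = \frac{\left(-167 + 21018 - 113 \left(3 + 1\right)\right) - 36758}{- \frac{144632677}{10765}} = \left(\left(-167 + 21018 - 452\right) - 36758\right) \left(- \frac{10765}{144632677}\right) = \left(20399 - 36758\right) \left(- \frac{10765}{144632677}\right) = \left(-16359\right) \left(- \frac{10765}{144632677}\right) = \frac{25157805}{20661811}$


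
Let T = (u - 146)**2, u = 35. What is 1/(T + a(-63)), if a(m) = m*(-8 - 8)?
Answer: 1/13329 ≈ 7.5024e-5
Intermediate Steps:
T = 12321 (T = (35 - 146)**2 = (-111)**2 = 12321)
a(m) = -16*m (a(m) = m*(-16) = -16*m)
1/(T + a(-63)) = 1/(12321 - 16*(-63)) = 1/(12321 + 1008) = 1/13329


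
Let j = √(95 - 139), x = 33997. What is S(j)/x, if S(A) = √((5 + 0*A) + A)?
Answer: √(5 + 2*I*√11)/33997 ≈ 7.5871e-5 + 3.7821e-5*I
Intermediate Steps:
j = 2*I*√11 (j = √(-44) = 2*I*√11 ≈ 6.6332*I)
S(A) = √(5 + A) (S(A) = √((5 + 0) + A) = √(5 + A))
S(j)/x = √(5 + 2*I*√11)/33997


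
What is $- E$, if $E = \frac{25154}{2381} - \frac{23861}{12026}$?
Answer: $- \frac{245688963}{28633906} \approx -8.5804$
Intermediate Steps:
$E = \frac{245688963}{28633906}$ ($E = 25154 \cdot \frac{1}{2381} - \frac{23861}{12026} = \frac{25154}{2381} - \frac{23861}{12026} = \frac{245688963}{28633906} \approx 8.5804$)
$- E = \left(-1\right) \frac{245688963}{28633906} = - \frac{245688963}{28633906}$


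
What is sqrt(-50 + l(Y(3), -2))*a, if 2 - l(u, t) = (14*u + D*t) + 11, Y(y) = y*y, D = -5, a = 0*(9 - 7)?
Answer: 0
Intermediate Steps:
a = 0 (a = 0*2 = 0)
Y(y) = y**2
l(u, t) = -9 - 14*u + 5*t (l(u, t) = 2 - ((14*u - 5*t) + 11) = 2 - ((-5*t + 14*u) + 11) = 2 - (11 - 5*t + 14*u) = 2 + (-11 - 14*u + 5*t) = -9 - 14*u + 5*t)
sqrt(-50 + l(Y(3), -2))*a = sqrt(-50 + (-9 - 14*3**2 + 5*(-2)))*0 = sqrt(-50 + (-9 - 14*9 - 10))*0 = sqrt(-50 + (-9 - 126 - 10))*0 = sqrt(-50 - 145)*0 = sqrt(-195)*0 = (I*sqrt(195))*0 = 0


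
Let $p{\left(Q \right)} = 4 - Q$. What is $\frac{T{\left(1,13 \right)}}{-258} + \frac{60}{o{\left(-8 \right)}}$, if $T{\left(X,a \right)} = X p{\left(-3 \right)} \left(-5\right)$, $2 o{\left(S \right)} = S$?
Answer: $- \frac{3835}{258} \approx -14.864$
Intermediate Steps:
$o{\left(S \right)} = \frac{S}{2}$
$T{\left(X,a \right)} = - 35 X$ ($T{\left(X,a \right)} = X \left(4 - -3\right) \left(-5\right) = X \left(4 + 3\right) \left(-5\right) = X 7 \left(-5\right) = 7 X \left(-5\right) = - 35 X$)
$\frac{T{\left(1,13 \right)}}{-258} + \frac{60}{o{\left(-8 \right)}} = \frac{\left(-35\right) 1}{-258} + \frac{60}{\frac{1}{2} \left(-8\right)} = \left(-35\right) \left(- \frac{1}{258}\right) + \frac{60}{-4} = \frac{35}{258} + 60 \left(- \frac{1}{4}\right) = \frac{35}{258} - 15 = - \frac{3835}{258}$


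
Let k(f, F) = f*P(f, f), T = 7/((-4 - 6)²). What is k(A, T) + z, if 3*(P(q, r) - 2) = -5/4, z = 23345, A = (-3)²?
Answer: 93437/4 ≈ 23359.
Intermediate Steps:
A = 9
P(q, r) = 19/12 (P(q, r) = 2 + (-5/4)/3 = 2 + (-5*¼)/3 = 2 + (⅓)*(-5/4) = 2 - 5/12 = 19/12)
T = 7/100 (T = 7/((-10)²) = 7/100 ≈ 0.070000)
k(f, F) = 19*f/12 (k(f, F) = f*(19/12) = 19*f/12)
k(A, T) + z = (19/12)*9 + 23345 = 57/4 + 23345 = 93437/4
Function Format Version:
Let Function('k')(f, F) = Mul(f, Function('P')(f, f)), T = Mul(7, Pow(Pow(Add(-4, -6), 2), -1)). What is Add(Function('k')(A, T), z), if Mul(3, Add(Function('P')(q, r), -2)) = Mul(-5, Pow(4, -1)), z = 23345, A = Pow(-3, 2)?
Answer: Rational(93437, 4) ≈ 23359.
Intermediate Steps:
A = 9
Function('P')(q, r) = Rational(19, 12) (Function('P')(q, r) = Add(2, Mul(Rational(1, 3), Mul(-5, Pow(4, -1)))) = Add(2, Mul(Rational(1, 3), Mul(-5, Rational(1, 4)))) = Add(2, Mul(Rational(1, 3), Rational(-5, 4))) = Add(2, Rational(-5, 12)) = Rational(19, 12))
T = Rational(7, 100) (T = Mul(7, Pow(Pow(-10, 2), -1)) = Mul(7, Pow(100, -1)) = Mul(7, Rational(1, 100)) = Rational(7, 100) ≈ 0.070000)
Function('k')(f, F) = Mul(Rational(19, 12), f) (Function('k')(f, F) = Mul(f, Rational(19, 12)) = Mul(Rational(19, 12), f))
Add(Function('k')(A, T), z) = Add(Mul(Rational(19, 12), 9), 23345) = Add(Rational(57, 4), 23345) = Rational(93437, 4)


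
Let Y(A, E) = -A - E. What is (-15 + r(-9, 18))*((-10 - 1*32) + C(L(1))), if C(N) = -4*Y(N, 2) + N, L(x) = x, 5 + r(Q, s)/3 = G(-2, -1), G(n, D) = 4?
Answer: 522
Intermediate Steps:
r(Q, s) = -3 (r(Q, s) = -15 + 3*4 = -15 + 12 = -3)
C(N) = 8 + 5*N (C(N) = -4*(-N - 1*2) + N = -4*(-N - 2) + N = -4*(-2 - N) + N = (8 + 4*N) + N = 8 + 5*N)
(-15 + r(-9, 18))*((-10 - 1*32) + C(L(1))) = (-15 - 3)*((-10 - 1*32) + (8 + 5*1)) = -18*((-10 - 32) + (8 + 5)) = -18*(-42 + 13) = -18*(-29) = 522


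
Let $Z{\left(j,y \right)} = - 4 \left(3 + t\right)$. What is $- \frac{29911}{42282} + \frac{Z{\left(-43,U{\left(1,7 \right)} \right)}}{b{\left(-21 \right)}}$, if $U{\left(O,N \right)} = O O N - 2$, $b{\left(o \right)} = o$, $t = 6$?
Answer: $\frac{298007}{295974} \approx 1.0069$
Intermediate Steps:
$U{\left(O,N \right)} = -2 + N O^{2}$ ($U{\left(O,N \right)} = O^{2} N - 2 = N O^{2} - 2 = -2 + N O^{2}$)
$Z{\left(j,y \right)} = -36$ ($Z{\left(j,y \right)} = - 4 \left(3 + 6\right) = \left(-4\right) 9 = -36$)
$- \frac{29911}{42282} + \frac{Z{\left(-43,U{\left(1,7 \right)} \right)}}{b{\left(-21 \right)}} = - \frac{29911}{42282} - \frac{36}{-21} = \left(-29911\right) \frac{1}{42282} - - \frac{12}{7} = - \frac{29911}{42282} + \frac{12}{7} = \frac{298007}{295974}$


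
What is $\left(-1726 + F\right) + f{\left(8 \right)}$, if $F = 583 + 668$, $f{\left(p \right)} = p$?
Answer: $-467$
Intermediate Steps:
$F = 1251$
$\left(-1726 + F\right) + f{\left(8 \right)} = \left(-1726 + 1251\right) + 8 = -475 + 8 = -467$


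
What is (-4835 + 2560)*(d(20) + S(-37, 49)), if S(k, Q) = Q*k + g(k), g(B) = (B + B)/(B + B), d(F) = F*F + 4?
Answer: 3203200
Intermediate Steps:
d(F) = 4 + F² (d(F) = F² + 4 = 4 + F²)
g(B) = 1 (g(B) = (2*B)/((2*B)) = (2*B)*(1/(2*B)) = 1)
S(k, Q) = 1 + Q*k (S(k, Q) = Q*k + 1 = 1 + Q*k)
(-4835 + 2560)*(d(20) + S(-37, 49)) = (-4835 + 2560)*((4 + 20²) + (1 + 49*(-37))) = -2275*((4 + 400) + (1 - 1813)) = -2275*(404 - 1812) = -2275*(-1408) = 3203200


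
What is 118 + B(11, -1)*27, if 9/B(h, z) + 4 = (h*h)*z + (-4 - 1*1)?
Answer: 15097/130 ≈ 116.13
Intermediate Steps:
B(h, z) = 9/(-9 + z*h²) (B(h, z) = 9/(-4 + ((h*h)*z + (-4 - 1*1))) = 9/(-4 + (h²*z + (-4 - 1))) = 9/(-4 + (z*h² - 5)) = 9/(-4 + (-5 + z*h²)) = 9/(-9 + z*h²))
118 + B(11, -1)*27 = 118 + (9/(-9 - 1*11²))*27 = 118 + (9/(-9 - 1*121))*27 = 118 + (9/(-9 - 121))*27 = 118 + (9/(-130))*27 = 118 + (9*(-1/130))*27 = 118 - 9/130*27 = 118 - 243/130 = 15097/130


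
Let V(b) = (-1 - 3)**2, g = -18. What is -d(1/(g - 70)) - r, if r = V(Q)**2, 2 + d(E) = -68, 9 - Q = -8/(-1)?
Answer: -186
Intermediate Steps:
Q = 1 (Q = 9 - (-8)/(-1) = 9 - (-8)*(-1) = 9 - 1*8 = 9 - 8 = 1)
V(b) = 16 (V(b) = (-4)**2 = 16)
d(E) = -70 (d(E) = -2 - 68 = -70)
r = 256 (r = 16**2 = 256)
-d(1/(g - 70)) - r = -1*(-70) - 1*256 = 70 - 256 = -186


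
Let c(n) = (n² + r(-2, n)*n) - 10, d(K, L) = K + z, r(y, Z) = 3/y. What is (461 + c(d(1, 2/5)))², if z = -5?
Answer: 223729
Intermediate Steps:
d(K, L) = -5 + K (d(K, L) = K - 5 = -5 + K)
c(n) = -10 + n² - 3*n/2 (c(n) = (n² + (3/(-2))*n) - 10 = (n² + (3*(-½))*n) - 10 = (n² - 3*n/2) - 10 = -10 + n² - 3*n/2)
(461 + c(d(1, 2/5)))² = (461 + (-10 + (-5 + 1)² - 3*(-5 + 1)/2))² = (461 + (-10 + (-4)² - 3/2*(-4)))² = (461 + (-10 + 16 + 6))² = (461 + 12)² = 473² = 223729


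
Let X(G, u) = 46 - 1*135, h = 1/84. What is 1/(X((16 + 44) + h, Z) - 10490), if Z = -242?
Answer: -1/10579 ≈ -9.4527e-5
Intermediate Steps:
h = 1/84 ≈ 0.011905
X(G, u) = -89 (X(G, u) = 46 - 135 = -89)
1/(X((16 + 44) + h, Z) - 10490) = 1/(-89 - 10490) = 1/(-10579) = -1/10579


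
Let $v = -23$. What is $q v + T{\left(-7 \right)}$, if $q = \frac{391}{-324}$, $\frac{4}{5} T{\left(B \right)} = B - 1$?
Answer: $\frac{5753}{324} \approx 17.756$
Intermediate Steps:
$T{\left(B \right)} = - \frac{5}{4} + \frac{5 B}{4}$ ($T{\left(B \right)} = \frac{5 \left(B - 1\right)}{4} = \frac{5 \left(-1 + B\right)}{4} = - \frac{5}{4} + \frac{5 B}{4}$)
$q = - \frac{391}{324}$ ($q = 391 \left(- \frac{1}{324}\right) = - \frac{391}{324} \approx -1.2068$)
$q v + T{\left(-7 \right)} = \left(- \frac{391}{324}\right) \left(-23\right) + \left(- \frac{5}{4} + \frac{5}{4} \left(-7\right)\right) = \frac{8993}{324} - 10 = \frac{5753}{324}$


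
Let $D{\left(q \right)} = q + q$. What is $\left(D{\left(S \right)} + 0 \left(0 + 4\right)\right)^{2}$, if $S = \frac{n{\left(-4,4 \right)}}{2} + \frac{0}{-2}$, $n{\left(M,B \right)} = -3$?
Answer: $9$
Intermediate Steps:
$S = - \frac{3}{2}$ ($S = - \frac{3}{2} + \frac{0}{-2} = \left(-3\right) \frac{1}{2} + 0 \left(- \frac{1}{2}\right) = - \frac{3}{2} + 0 = - \frac{3}{2} \approx -1.5$)
$D{\left(q \right)} = 2 q$
$\left(D{\left(S \right)} + 0 \left(0 + 4\right)\right)^{2} = \left(2 \left(- \frac{3}{2}\right) + 0 \left(0 + 4\right)\right)^{2} = \left(-3 + 0 \cdot 4\right)^{2} = \left(-3 + 0\right)^{2} = \left(-3\right)^{2} = 9$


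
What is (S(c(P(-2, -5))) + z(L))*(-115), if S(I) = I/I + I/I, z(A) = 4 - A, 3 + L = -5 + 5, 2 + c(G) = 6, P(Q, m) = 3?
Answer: -1035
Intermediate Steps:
c(G) = 4 (c(G) = -2 + 6 = 4)
L = -3 (L = -3 + (-5 + 5) = -3 + 0 = -3)
S(I) = 2 (S(I) = 1 + 1 = 2)
(S(c(P(-2, -5))) + z(L))*(-115) = (2 + (4 - 1*(-3)))*(-115) = (2 + (4 + 3))*(-115) = (2 + 7)*(-115) = 9*(-115) = -1035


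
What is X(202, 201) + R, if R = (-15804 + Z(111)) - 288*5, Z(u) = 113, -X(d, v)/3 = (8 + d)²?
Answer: -149431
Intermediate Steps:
X(d, v) = -3*(8 + d)²
R = -17131 (R = (-15804 + 113) - 288*5 = -15691 - 1440 = -17131)
X(202, 201) + R = -3*(8 + 202)² - 17131 = -3*210² - 17131 = -3*44100 - 17131 = -132300 - 17131 = -149431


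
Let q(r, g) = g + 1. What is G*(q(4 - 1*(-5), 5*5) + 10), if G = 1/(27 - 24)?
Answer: 12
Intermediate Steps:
q(r, g) = 1 + g
G = ⅓ (G = 1/3 = ⅓ ≈ 0.33333)
G*(q(4 - 1*(-5), 5*5) + 10) = ((1 + 5*5) + 10)/3 = ((1 + 25) + 10)/3 = (26 + 10)/3 = (⅓)*36 = 12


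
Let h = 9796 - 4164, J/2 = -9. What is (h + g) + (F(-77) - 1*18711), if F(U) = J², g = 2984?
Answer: -9771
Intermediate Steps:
J = -18 (J = 2*(-9) = -18)
h = 5632
F(U) = 324 (F(U) = (-18)² = 324)
(h + g) + (F(-77) - 1*18711) = (5632 + 2984) + (324 - 1*18711) = 8616 + (324 - 18711) = 8616 - 18387 = -9771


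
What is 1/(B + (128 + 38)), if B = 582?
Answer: 1/748 ≈ 0.0013369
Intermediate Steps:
1/(B + (128 + 38)) = 1/(582 + (128 + 38)) = 1/(582 + 166) = 1/748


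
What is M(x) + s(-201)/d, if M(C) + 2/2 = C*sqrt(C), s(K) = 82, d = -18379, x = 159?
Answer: -18461/18379 + 159*sqrt(159) ≈ 2003.9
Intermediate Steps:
M(C) = -1 + C**(3/2) (M(C) = -1 + C*sqrt(C) = -1 + C**(3/2))
M(x) + s(-201)/d = (-1 + 159**(3/2)) + 82/(-18379) = (-1 + 159*sqrt(159)) + 82*(-1/18379) = (-1 + 159*sqrt(159)) - 82/18379 = -18461/18379 + 159*sqrt(159)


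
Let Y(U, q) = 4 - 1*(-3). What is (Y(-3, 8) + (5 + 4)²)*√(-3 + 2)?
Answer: 88*I ≈ 88.0*I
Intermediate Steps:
Y(U, q) = 7 (Y(U, q) = 4 + 3 = 7)
(Y(-3, 8) + (5 + 4)²)*√(-3 + 2) = (7 + (5 + 4)²)*√(-3 + 2) = (7 + 9²)*√(-1) = (7 + 81)*I = 88*I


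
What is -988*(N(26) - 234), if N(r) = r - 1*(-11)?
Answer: 194636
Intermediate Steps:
N(r) = 11 + r (N(r) = r + 11 = 11 + r)
-988*(N(26) - 234) = -988*((11 + 26) - 234) = -988*(37 - 234) = -988*(-197) = 194636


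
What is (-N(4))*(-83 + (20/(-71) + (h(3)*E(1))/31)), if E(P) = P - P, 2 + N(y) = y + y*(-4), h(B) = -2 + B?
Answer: -82782/71 ≈ -1165.9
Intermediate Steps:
N(y) = -2 - 3*y (N(y) = -2 + (y + y*(-4)) = -2 + (y - 4*y) = -2 - 3*y)
E(P) = 0
(-N(4))*(-83 + (20/(-71) + (h(3)*E(1))/31)) = (-(-2 - 3*4))*(-83 + (20/(-71) + ((-2 + 3)*0)/31)) = (-(-2 - 12))*(-83 + (20*(-1/71) + (1*0)*(1/31))) = (-1*(-14))*(-83 + (-20/71 + 0*(1/31))) = 14*(-83 + (-20/71 + 0)) = 14*(-83 - 20/71) = 14*(-5913/71) = -82782/71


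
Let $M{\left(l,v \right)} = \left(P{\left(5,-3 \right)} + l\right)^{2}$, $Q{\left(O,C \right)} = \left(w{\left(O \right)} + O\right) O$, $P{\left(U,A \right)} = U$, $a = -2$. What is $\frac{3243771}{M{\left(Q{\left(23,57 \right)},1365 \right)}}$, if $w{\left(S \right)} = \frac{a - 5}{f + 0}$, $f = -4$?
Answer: $\frac{51900336}{5276209} \approx 9.8367$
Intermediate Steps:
$w{\left(S \right)} = \frac{7}{4}$ ($w{\left(S \right)} = \frac{-2 - 5}{-4 + 0} = - \frac{7}{-4} = \left(-7\right) \left(- \frac{1}{4}\right) = \frac{7}{4}$)
$Q{\left(O,C \right)} = O \left(\frac{7}{4} + O\right)$ ($Q{\left(O,C \right)} = \left(\frac{7}{4} + O\right) O = O \left(\frac{7}{4} + O\right)$)
$M{\left(l,v \right)} = \left(5 + l\right)^{2}$
$\frac{3243771}{M{\left(Q{\left(23,57 \right)},1365 \right)}} = \frac{3243771}{\left(5 + \frac{1}{4} \cdot 23 \left(7 + 4 \cdot 23\right)\right)^{2}} = \frac{3243771}{\left(5 + \frac{1}{4} \cdot 23 \left(7 + 92\right)\right)^{2}} = \frac{3243771}{\left(5 + \frac{1}{4} \cdot 23 \cdot 99\right)^{2}} = \frac{3243771}{\left(5 + \frac{2277}{4}\right)^{2}} = \frac{3243771}{\left(\frac{2297}{4}\right)^{2}} = \frac{3243771}{\frac{5276209}{16}} = 3243771 \cdot \frac{16}{5276209} = \frac{51900336}{5276209}$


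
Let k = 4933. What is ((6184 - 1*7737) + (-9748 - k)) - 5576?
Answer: -21810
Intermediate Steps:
((6184 - 1*7737) + (-9748 - k)) - 5576 = ((6184 - 1*7737) + (-9748 - 1*4933)) - 5576 = ((6184 - 7737) + (-9748 - 4933)) - 5576 = (-1553 - 14681) - 5576 = -16234 - 5576 = -21810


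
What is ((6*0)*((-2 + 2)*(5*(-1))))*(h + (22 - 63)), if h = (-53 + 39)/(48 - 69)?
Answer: 0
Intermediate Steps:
h = ⅔ (h = -14/(-21) = -14*(-1/21) = ⅔ ≈ 0.66667)
((6*0)*((-2 + 2)*(5*(-1))))*(h + (22 - 63)) = ((6*0)*((-2 + 2)*(5*(-1))))*(⅔ + (22 - 63)) = (0*(0*(-5)))*(⅔ - 41) = (0*0)*(-121/3) = 0*(-121/3) = 0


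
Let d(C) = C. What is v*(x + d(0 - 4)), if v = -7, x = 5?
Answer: -7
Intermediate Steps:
v*(x + d(0 - 4)) = -7*(5 + (0 - 4)) = -7*(5 - 4) = -7*1 = -7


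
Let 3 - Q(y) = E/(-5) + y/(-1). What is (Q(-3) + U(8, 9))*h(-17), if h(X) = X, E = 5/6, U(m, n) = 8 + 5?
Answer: -1343/6 ≈ -223.83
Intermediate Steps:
U(m, n) = 13
E = ⅚ (E = (⅙)*5 = ⅚ ≈ 0.83333)
Q(y) = 19/6 + y (Q(y) = 3 - ((⅚)/(-5) + y/(-1)) = 3 - ((⅚)*(-⅕) + y*(-1)) = 3 - (-⅙ - y) = 3 + (⅙ + y) = 19/6 + y)
(Q(-3) + U(8, 9))*h(-17) = ((19/6 - 3) + 13)*(-17) = (⅙ + 13)*(-17) = (79/6)*(-17) = -1343/6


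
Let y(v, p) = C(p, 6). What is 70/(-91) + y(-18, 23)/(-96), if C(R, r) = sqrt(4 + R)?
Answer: -10/13 - sqrt(3)/32 ≈ -0.82336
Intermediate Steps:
y(v, p) = sqrt(4 + p)
70/(-91) + y(-18, 23)/(-96) = 70/(-91) + sqrt(4 + 23)/(-96) = 70*(-1/91) + sqrt(27)*(-1/96) = -10/13 + (3*sqrt(3))*(-1/96) = -10/13 - sqrt(3)/32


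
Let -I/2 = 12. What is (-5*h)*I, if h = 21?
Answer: 2520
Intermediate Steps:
I = -24 (I = -2*12 = -24)
(-5*h)*I = -5*21*(-24) = -105*(-24) = 2520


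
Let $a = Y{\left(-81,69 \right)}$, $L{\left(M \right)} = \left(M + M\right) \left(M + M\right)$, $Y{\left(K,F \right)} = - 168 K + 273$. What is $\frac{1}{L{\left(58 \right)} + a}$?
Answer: $\frac{1}{27337} \approx 3.658 \cdot 10^{-5}$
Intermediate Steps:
$Y{\left(K,F \right)} = 273 - 168 K$
$L{\left(M \right)} = 4 M^{2}$ ($L{\left(M \right)} = 2 M 2 M = 4 M^{2}$)
$a = 13881$ ($a = 273 - -13608 = 273 + 13608 = 13881$)
$\frac{1}{L{\left(58 \right)} + a} = \frac{1}{4 \cdot 58^{2} + 13881} = \frac{1}{4 \cdot 3364 + 13881} = \frac{1}{13456 + 13881} = \frac{1}{27337}$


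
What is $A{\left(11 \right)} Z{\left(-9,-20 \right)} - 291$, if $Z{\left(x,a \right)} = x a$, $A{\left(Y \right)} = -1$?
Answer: $-471$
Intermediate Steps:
$Z{\left(x,a \right)} = a x$
$A{\left(11 \right)} Z{\left(-9,-20 \right)} - 291 = - \left(-20\right) \left(-9\right) - 291 = \left(-1\right) 180 - 291 = -180 - 291 = -471$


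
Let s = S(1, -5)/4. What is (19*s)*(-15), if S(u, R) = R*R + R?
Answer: -1425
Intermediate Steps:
S(u, R) = R + R² (S(u, R) = R² + R = R + R²)
s = 5 (s = -5*(1 - 5)/4 = -5*(-4)*(¼) = 20*(¼) = 5)
(19*s)*(-15) = (19*5)*(-15) = 95*(-15) = -1425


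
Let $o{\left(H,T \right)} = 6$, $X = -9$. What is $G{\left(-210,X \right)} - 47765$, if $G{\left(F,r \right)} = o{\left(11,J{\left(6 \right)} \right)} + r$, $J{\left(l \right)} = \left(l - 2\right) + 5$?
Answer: $-47768$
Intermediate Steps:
$J{\left(l \right)} = 3 + l$ ($J{\left(l \right)} = \left(-2 + l\right) + 5 = 3 + l$)
$G{\left(F,r \right)} = 6 + r$
$G{\left(-210,X \right)} - 47765 = \left(6 - 9\right) - 47765 = -3 - 47765 = -47768$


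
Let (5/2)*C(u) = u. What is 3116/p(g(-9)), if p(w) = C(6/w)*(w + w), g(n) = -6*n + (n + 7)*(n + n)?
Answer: 3895/6 ≈ 649.17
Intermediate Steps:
C(u) = 2*u/5
g(n) = -6*n + 2*n*(7 + n) (g(n) = -6*n + (7 + n)*(2*n) = -6*n + 2*n*(7 + n))
p(w) = 24/5 (p(w) = (2*(6/w)/5)*(w + w) = (12/(5*w))*(2*w) = 24/5)
3116/p(g(-9)) = 3116/(24/5) = 3116*(5/24) = 3895/6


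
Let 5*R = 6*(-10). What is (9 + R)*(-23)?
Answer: 69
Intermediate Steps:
R = -12 (R = (6*(-10))/5 = (⅕)*(-60) = -12)
(9 + R)*(-23) = (9 - 12)*(-23) = -3*(-23) = 69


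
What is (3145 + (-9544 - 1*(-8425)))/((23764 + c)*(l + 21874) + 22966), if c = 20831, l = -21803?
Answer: 2026/3189211 ≈ 0.00063527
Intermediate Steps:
(3145 + (-9544 - 1*(-8425)))/((23764 + c)*(l + 21874) + 22966) = (3145 + (-9544 - 1*(-8425)))/((23764 + 20831)*(-21803 + 21874) + 22966) = (3145 + (-9544 + 8425))/(44595*71 + 22966) = (3145 - 1119)/(3166245 + 22966) = 2026/3189211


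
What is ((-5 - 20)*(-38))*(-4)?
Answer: -3800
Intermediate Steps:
((-5 - 20)*(-38))*(-4) = -25*(-38)*(-4) = 950*(-4) = -3800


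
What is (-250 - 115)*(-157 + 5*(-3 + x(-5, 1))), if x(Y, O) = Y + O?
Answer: 70080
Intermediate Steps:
x(Y, O) = O + Y
(-250 - 115)*(-157 + 5*(-3 + x(-5, 1))) = (-250 - 115)*(-157 + 5*(-3 + (1 - 5))) = -365*(-157 + 5*(-3 - 4)) = -365*(-157 + 5*(-7)) = -365*(-157 - 35) = -365*(-192) = 70080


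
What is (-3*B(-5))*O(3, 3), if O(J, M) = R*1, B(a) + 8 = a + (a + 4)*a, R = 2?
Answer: 48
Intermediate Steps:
B(a) = -8 + a + a*(4 + a) (B(a) = -8 + (a + (a + 4)*a) = -8 + (a + (4 + a)*a) = -8 + (a + a*(4 + a)) = -8 + a + a*(4 + a))
O(J, M) = 2 (O(J, M) = 2*1 = 2)
(-3*B(-5))*O(3, 3) = -3*(-8 + (-5)² + 5*(-5))*2 = -3*(-8 + 25 - 25)*2 = -3*(-8)*2 = 24*2 = 48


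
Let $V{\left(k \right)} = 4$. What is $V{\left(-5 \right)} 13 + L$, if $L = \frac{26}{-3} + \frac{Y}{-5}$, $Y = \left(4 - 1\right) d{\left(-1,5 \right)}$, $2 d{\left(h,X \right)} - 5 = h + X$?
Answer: $\frac{1219}{30} \approx 40.633$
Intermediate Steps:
$d{\left(h,X \right)} = \frac{5}{2} + \frac{X}{2} + \frac{h}{2}$ ($d{\left(h,X \right)} = \frac{5}{2} + \frac{h + X}{2} = \frac{5}{2} + \frac{X + h}{2} = \frac{5}{2} + \left(\frac{X}{2} + \frac{h}{2}\right) = \frac{5}{2} + \frac{X}{2} + \frac{h}{2}$)
$Y = \frac{27}{2}$ ($Y = \left(4 - 1\right) \left(\frac{5}{2} + \frac{1}{2} \cdot 5 + \frac{1}{2} \left(-1\right)\right) = 3 \left(\frac{5}{2} + \frac{5}{2} - \frac{1}{2}\right) = 3 \cdot \frac{9}{2} = \frac{27}{2} \approx 13.5$)
$L = - \frac{341}{30}$ ($L = \frac{26}{-3} + \frac{27}{2 \left(-5\right)} = 26 \left(- \frac{1}{3}\right) + \frac{27}{2} \left(- \frac{1}{5}\right) = - \frac{26}{3} - \frac{27}{10} = - \frac{341}{30} \approx -11.367$)
$V{\left(-5 \right)} 13 + L = 4 \cdot 13 - \frac{341}{30} = 52 - \frac{341}{30} = \frac{1219}{30}$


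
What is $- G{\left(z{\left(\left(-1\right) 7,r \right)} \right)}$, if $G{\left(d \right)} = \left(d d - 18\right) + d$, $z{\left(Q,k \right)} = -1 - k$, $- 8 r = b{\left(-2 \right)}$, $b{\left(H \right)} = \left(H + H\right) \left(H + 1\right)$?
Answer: $\frac{73}{4} \approx 18.25$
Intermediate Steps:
$b{\left(H \right)} = 2 H \left(1 + H\right)$
$r = - \frac{1}{2}$ ($r = - \frac{2 \left(-2\right) \left(1 - 2\right)}{8} = - \frac{2 \left(-2\right) \left(-1\right)}{8} = \left(- \frac{1}{8}\right) 4 = - \frac{1}{2} \approx -0.5$)
$G{\left(d \right)} = -18 + d + d^{2}$ ($G{\left(d \right)} = \left(d^{2} - 18\right) + d = \left(-18 + d^{2}\right) + d = -18 + d + d^{2}$)
$- G{\left(z{\left(\left(-1\right) 7,r \right)} \right)} = - (-18 - \frac{1}{2} + \left(-1 - - \frac{1}{2}\right)^{2}) = - (-18 + \left(-1 + \frac{1}{2}\right) + \left(-1 + \frac{1}{2}\right)^{2}) = - (-18 - \frac{1}{2} + \left(- \frac{1}{2}\right)^{2}) = - (-18 - \frac{1}{2} + \frac{1}{4}) = \left(-1\right) \left(- \frac{73}{4}\right) = \frac{73}{4}$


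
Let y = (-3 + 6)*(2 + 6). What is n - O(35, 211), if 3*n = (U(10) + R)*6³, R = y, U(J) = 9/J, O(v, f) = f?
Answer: 7909/5 ≈ 1581.8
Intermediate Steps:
y = 24 (y = 3*8 = 24)
R = 24
n = 8964/5 (n = ((9/10 + 24)*6³)/3 = ((9*(⅒) + 24)*216)/3 = ((9/10 + 24)*216)/3 = ((249/10)*216)/3 = (⅓)*(26892/5) = 8964/5 ≈ 1792.8)
n - O(35, 211) = 8964/5 - 1*211 = 8964/5 - 211 = 7909/5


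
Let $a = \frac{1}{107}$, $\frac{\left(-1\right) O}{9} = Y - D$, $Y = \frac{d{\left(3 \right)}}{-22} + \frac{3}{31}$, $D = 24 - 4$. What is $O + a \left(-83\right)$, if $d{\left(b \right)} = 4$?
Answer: $\frac{6567284}{36487} \approx 179.99$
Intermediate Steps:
$D = 20$ ($D = 24 - 4 = 20$)
$Y = - \frac{29}{341}$ ($Y = \frac{4}{-22} + \frac{3}{31} = 4 \left(- \frac{1}{22}\right) + 3 \cdot \frac{1}{31} = - \frac{2}{11} + \frac{3}{31} = - \frac{29}{341} \approx -0.085044$)
$O = \frac{61641}{341}$ ($O = - 9 \left(- \frac{29}{341} - 20\right) = \left(-9\right) \left(- \frac{6849}{341}\right) = \frac{61641}{341} \approx 180.77$)
$a = \frac{1}{107} \approx 0.0093458$
$O + a \left(-83\right) = \frac{61641}{341} + \frac{1}{107} \left(-83\right) = \frac{61641}{341} - \frac{83}{107} = \frac{6567284}{36487}$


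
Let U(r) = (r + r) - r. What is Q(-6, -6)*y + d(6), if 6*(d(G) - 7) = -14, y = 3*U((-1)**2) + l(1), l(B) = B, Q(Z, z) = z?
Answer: -58/3 ≈ -19.333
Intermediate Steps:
U(r) = r (U(r) = 2*r - r = r)
y = 4 (y = 3*(-1)**2 + 1 = 3*1 + 1 = 3 + 1 = 4)
d(G) = 14/3 (d(G) = 7 + (1/6)*(-14) = 7 - 7/3 = 14/3)
Q(-6, -6)*y + d(6) = -6*4 + 14/3 = -24 + 14/3 = -58/3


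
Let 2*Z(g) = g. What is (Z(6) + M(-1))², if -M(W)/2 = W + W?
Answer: 49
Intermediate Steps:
M(W) = -4*W (M(W) = -2*(W + W) = -4*W)
Z(g) = g/2
(Z(6) + M(-1))² = ((½)*6 - 4*(-1))² = (3 + 4)² = 7² = 49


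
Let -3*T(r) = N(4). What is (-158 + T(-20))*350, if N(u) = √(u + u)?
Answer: -55300 - 700*√2/3 ≈ -55630.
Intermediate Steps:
N(u) = √2*√u (N(u) = √(2*u) = √2*√u)
T(r) = -2*√2/3 (T(r) = -√2*√4/3 = -√2*2/3 = -2*√2/3)
(-158 + T(-20))*350 = (-158 - 2*√2/3)*350 = -55300 - 700*√2/3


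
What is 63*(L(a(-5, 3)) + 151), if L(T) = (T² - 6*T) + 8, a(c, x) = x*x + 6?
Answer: 18522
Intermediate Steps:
a(c, x) = 6 + x² (a(c, x) = x² + 6 = 6 + x²)
L(T) = 8 + T² - 6*T
63*(L(a(-5, 3)) + 151) = 63*((8 + (6 + 3²)² - 6*(6 + 3²)) + 151) = 63*((8 + (6 + 9)² - 6*(6 + 9)) + 151) = 63*((8 + 15² - 6*15) + 151) = 63*((8 + 225 - 90) + 151) = 63*(143 + 151) = 63*294 = 18522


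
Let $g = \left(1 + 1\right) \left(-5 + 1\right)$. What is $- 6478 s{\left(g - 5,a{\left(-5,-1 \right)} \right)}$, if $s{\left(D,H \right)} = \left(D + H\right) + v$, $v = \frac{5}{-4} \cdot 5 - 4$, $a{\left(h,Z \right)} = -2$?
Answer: $\frac{327139}{2} \approx 1.6357 \cdot 10^{5}$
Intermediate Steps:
$v = - \frac{41}{4}$ ($v = 5 \left(- \frac{1}{4}\right) 5 - 4 = \left(- \frac{5}{4}\right) 5 - 4 = - \frac{25}{4} - 4 = - \frac{41}{4} \approx -10.25$)
$g = -8$ ($g = 2 \left(-4\right) = -8$)
$s{\left(D,H \right)} = - \frac{41}{4} + D + H$ ($s{\left(D,H \right)} = \left(D + H\right) - \frac{41}{4} = - \frac{41}{4} + D + H$)
$- 6478 s{\left(g - 5,a{\left(-5,-1 \right)} \right)} = - 6478 \left(- \frac{41}{4} - 13 - 2\right) = \left(-6478\right) \left(- \frac{101}{4}\right) = \frac{327139}{2}$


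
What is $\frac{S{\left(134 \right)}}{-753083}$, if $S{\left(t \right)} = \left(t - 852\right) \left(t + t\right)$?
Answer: $\frac{192424}{753083} \approx 0.25552$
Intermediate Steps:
$S{\left(t \right)} = 2 t \left(-852 + t\right)$ ($S{\left(t \right)} = \left(-852 + t\right) 2 t = 2 t \left(-852 + t\right)$)
$\frac{S{\left(134 \right)}}{-753083} = \frac{2 \cdot 134 \left(-852 + 134\right)}{-753083} = 2 \cdot 134 \left(-718\right) \left(- \frac{1}{753083}\right) = \left(-192424\right) \left(- \frac{1}{753083}\right) = \frac{192424}{753083}$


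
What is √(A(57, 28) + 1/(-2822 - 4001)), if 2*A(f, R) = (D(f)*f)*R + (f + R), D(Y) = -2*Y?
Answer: I*√16932283744514/13646 ≈ 301.55*I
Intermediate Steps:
A(f, R) = R/2 + f/2 - R*f² (A(f, R) = (((-2*f)*f)*R + (f + R))/2 = ((-2*f²)*R + (R + f))/2 = (-2*R*f² + (R + f))/2 = (R + f - 2*R*f²)/2 = R/2 + f/2 - R*f²)
√(A(57, 28) + 1/(-2822 - 4001)) = √(((½)*28 + (½)*57 - 1*28*57²) + 1/(-2822 - 4001)) = √((14 + 57/2 - 1*28*3249) + 1/(-6823)) = √((14 + 57/2 - 90972) - 1/6823) = √(-181859/2 - 1/6823) = √(-1240823959/13646) = I*√16932283744514/13646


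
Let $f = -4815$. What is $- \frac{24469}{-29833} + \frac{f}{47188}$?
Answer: $\frac{1010997277}{1407759604} \approx 0.71816$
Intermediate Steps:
$- \frac{24469}{-29833} + \frac{f}{47188} = - \frac{24469}{-29833} - \frac{4815}{47188} = \left(-24469\right) \left(- \frac{1}{29833}\right) - \frac{4815}{47188} = \frac{24469}{29833} - \frac{4815}{47188} = \frac{1010997277}{1407759604}$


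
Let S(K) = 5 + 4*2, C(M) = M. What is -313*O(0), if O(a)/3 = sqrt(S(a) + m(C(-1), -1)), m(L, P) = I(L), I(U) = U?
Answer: -1878*sqrt(3) ≈ -3252.8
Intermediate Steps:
m(L, P) = L
S(K) = 13 (S(K) = 5 + 8 = 13)
O(a) = 6*sqrt(3) (O(a) = 3*sqrt(13 - 1) = 3*sqrt(12) = 3*(2*sqrt(3)) = 6*sqrt(3))
-313*O(0) = -1878*sqrt(3)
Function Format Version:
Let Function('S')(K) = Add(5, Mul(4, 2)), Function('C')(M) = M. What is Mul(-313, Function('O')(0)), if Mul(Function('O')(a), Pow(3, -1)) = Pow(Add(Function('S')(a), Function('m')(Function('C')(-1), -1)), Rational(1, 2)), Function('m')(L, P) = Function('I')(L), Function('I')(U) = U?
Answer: Mul(-1878, Pow(3, Rational(1, 2))) ≈ -3252.8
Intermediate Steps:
Function('m')(L, P) = L
Function('S')(K) = 13 (Function('S')(K) = Add(5, 8) = 13)
Function('O')(a) = Mul(6, Pow(3, Rational(1, 2))) (Function('O')(a) = Mul(3, Pow(Add(13, -1), Rational(1, 2))) = Mul(3, Pow(12, Rational(1, 2))) = Mul(3, Mul(2, Pow(3, Rational(1, 2)))) = Mul(6, Pow(3, Rational(1, 2))))
Mul(-313, Function('O')(0)) = Mul(-313, Mul(6, Pow(3, Rational(1, 2)))) = Mul(-1878, Pow(3, Rational(1, 2)))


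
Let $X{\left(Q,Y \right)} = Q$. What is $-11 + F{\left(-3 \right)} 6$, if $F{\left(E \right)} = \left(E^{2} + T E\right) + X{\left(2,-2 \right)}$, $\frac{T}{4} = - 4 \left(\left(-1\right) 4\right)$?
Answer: $-1097$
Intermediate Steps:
$T = 64$ ($T = 4 \left(- 4 \left(\left(-1\right) 4\right)\right) = 4 \left(\left(-4\right) \left(-4\right)\right) = 4 \cdot 16 = 64$)
$F{\left(E \right)} = 2 + E^{2} + 64 E$ ($F{\left(E \right)} = \left(E^{2} + 64 E\right) + 2 = 2 + E^{2} + 64 E$)
$-11 + F{\left(-3 \right)} 6 = -11 + \left(2 + \left(-3\right)^{2} + 64 \left(-3\right)\right) 6 = -11 + \left(2 + 9 - 192\right) 6 = -11 - 1086 = -1097$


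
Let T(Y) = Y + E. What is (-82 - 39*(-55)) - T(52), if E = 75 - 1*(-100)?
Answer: 1836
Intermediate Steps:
E = 175 (E = 75 + 100 = 175)
T(Y) = 175 + Y (T(Y) = Y + 175 = 175 + Y)
(-82 - 39*(-55)) - T(52) = (-82 - 39*(-55)) - (175 + 52) = (-82 + 2145) - 1*227 = 2063 - 227 = 1836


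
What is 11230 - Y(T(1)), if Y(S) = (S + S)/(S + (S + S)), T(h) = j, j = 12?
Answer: 33688/3 ≈ 11229.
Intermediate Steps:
T(h) = 12
Y(S) = ⅔ (Y(S) = (2*S)/(S + 2*S) = (2*S)/((3*S)) = (2*S)*(1/(3*S)) = ⅔)
11230 - Y(T(1)) = 11230 - 1*⅔ = 11230 - ⅔ = 33688/3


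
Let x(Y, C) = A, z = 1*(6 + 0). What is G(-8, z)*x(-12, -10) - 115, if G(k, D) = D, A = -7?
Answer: -157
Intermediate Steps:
z = 6 (z = 1*6 = 6)
x(Y, C) = -7
G(-8, z)*x(-12, -10) - 115 = 6*(-7) - 115 = -42 - 115 = -157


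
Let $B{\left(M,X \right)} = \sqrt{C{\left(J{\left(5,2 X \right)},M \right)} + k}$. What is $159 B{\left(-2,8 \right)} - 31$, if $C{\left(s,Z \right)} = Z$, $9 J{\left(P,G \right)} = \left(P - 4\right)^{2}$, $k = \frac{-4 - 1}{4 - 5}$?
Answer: $-31 + 159 \sqrt{3} \approx 244.4$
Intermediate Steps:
$k = 5$ ($k = - \frac{5}{-1} = \left(-5\right) \left(-1\right) = 5$)
$J{\left(P,G \right)} = \frac{\left(-4 + P\right)^{2}}{9}$ ($J{\left(P,G \right)} = \frac{\left(P - 4\right)^{2}}{9} = \frac{\left(-4 + P\right)^{2}}{9}$)
$B{\left(M,X \right)} = \sqrt{5 + M}$ ($B{\left(M,X \right)} = \sqrt{M + 5} = \sqrt{5 + M}$)
$159 B{\left(-2,8 \right)} - 31 = 159 \sqrt{5 - 2} - 31 = 159 \sqrt{3} - 31 = -31 + 159 \sqrt{3}$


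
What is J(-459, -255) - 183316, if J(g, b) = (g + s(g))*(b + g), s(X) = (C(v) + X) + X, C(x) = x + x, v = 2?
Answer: 797006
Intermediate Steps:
C(x) = 2*x
s(X) = 4 + 2*X (s(X) = (2*2 + X) + X = (4 + X) + X = 4 + 2*X)
J(g, b) = (4 + 3*g)*(b + g) (J(g, b) = (g + (4 + 2*g))*(b + g) = (4 + 3*g)*(b + g))
J(-459, -255) - 183316 = (3*(-459)² + 4*(-255) + 4*(-459) + 3*(-255)*(-459)) - 183316 = (3*210681 - 1020 - 1836 + 351135) - 183316 = (632043 - 1020 - 1836 + 351135) - 183316 = 980322 - 183316 = 797006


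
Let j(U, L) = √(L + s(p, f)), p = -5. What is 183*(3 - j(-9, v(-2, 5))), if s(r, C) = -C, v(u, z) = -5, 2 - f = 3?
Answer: 549 - 366*I ≈ 549.0 - 366.0*I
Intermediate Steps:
f = -1 (f = 2 - 1*3 = 2 - 3 = -1)
j(U, L) = √(1 + L) (j(U, L) = √(L - 1*(-1)) = √(L + 1) = √(1 + L))
183*(3 - j(-9, v(-2, 5))) = 183*(3 - √(1 - 5)) = 183*(3 - √(-4)) = 183*(3 - 2*I) = 549 - 366*I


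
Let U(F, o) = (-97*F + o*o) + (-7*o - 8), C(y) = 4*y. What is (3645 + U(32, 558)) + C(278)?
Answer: 309103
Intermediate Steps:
U(F, o) = -8 + o² - 97*F - 7*o (U(F, o) = (-97*F + o²) + (-8 - 7*o) = (o² - 97*F) + (-8 - 7*o) = -8 + o² - 97*F - 7*o)
(3645 + U(32, 558)) + C(278) = (3645 + (-8 + 558² - 97*32 - 7*558)) + 4*278 = (3645 + (-8 + 311364 - 3104 - 3906)) + 1112 = (3645 + 304346) + 1112 = 307991 + 1112 = 309103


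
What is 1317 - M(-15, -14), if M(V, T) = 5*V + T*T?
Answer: 1196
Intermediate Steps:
M(V, T) = T**2 + 5*V (M(V, T) = 5*V + T**2 = T**2 + 5*V)
1317 - M(-15, -14) = 1317 - ((-14)**2 + 5*(-15)) = 1317 - (196 - 75) = 1317 - 1*121 = 1317 - 121 = 1196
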